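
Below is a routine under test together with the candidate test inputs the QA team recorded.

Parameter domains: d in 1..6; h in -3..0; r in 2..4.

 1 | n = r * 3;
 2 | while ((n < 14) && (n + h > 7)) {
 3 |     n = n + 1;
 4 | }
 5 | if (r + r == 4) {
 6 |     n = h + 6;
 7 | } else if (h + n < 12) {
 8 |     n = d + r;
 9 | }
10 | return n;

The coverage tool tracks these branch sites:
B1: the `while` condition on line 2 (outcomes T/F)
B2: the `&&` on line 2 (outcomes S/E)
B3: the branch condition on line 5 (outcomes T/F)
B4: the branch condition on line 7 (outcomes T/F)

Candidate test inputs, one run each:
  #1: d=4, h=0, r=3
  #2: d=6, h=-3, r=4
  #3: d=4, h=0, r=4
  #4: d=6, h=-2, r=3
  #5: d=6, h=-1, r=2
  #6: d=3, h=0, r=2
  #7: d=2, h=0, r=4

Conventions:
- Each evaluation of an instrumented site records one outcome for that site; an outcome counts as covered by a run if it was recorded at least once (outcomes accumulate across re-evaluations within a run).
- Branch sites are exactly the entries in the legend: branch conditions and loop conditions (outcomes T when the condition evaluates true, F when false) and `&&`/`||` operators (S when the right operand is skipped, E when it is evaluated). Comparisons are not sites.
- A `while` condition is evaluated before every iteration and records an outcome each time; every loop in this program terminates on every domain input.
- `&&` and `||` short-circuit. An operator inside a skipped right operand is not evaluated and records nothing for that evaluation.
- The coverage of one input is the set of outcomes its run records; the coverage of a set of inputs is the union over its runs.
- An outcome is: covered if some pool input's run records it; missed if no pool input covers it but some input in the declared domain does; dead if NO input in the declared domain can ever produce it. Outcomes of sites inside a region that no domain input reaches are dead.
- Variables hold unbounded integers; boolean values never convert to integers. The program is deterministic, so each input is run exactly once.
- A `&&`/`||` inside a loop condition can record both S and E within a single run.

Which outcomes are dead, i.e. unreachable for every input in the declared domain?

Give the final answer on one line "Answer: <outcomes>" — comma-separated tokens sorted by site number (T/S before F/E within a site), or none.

sweeping the full domain (72 inputs) for each outcome:
  reachable outcomes have witnesses, e.g. B1=T (e.g. d=1, h=-3, r=4), B1=F (e.g. d=1, h=-3, r=2), B2=S (e.g. d=1, h=-3, r=4), B2=E (e.g. d=1, h=-3, r=2)

Answer: none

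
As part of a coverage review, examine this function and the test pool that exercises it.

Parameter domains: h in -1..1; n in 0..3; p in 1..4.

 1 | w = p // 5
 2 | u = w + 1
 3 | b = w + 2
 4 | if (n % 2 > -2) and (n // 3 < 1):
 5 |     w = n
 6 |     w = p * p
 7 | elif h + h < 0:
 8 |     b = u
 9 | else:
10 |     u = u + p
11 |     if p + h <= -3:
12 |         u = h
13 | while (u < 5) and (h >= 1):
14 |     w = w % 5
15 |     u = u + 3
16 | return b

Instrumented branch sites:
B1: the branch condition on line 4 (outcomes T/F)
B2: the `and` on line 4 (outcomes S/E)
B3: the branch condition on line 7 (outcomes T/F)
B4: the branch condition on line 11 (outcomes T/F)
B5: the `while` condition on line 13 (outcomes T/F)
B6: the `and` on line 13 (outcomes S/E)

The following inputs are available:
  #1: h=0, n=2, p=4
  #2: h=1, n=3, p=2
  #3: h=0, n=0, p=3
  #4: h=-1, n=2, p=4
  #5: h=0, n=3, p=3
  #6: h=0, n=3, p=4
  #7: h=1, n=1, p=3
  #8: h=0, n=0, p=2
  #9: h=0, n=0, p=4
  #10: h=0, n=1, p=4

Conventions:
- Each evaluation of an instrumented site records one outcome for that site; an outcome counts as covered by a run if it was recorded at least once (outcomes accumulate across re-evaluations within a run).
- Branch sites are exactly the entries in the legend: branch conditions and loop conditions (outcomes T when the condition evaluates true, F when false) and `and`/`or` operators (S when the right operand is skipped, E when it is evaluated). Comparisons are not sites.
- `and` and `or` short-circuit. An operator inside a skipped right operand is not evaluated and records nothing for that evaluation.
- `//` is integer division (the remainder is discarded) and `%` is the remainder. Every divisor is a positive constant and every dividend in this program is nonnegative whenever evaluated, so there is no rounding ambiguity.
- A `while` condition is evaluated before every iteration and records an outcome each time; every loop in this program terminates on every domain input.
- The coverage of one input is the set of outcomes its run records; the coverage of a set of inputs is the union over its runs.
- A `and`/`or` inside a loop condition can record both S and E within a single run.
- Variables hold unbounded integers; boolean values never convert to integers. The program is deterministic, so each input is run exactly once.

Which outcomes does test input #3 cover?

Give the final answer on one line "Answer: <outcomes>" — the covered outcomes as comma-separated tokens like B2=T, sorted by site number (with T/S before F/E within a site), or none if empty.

Simulating input #3 (h=0, n=0, p=3) step by step:
  B2->E, B1->T, B6->E, B5->F
collecting distinct outcomes: B1=T, B2=E, B5=F, B6=E

Answer: B1=T, B2=E, B5=F, B6=E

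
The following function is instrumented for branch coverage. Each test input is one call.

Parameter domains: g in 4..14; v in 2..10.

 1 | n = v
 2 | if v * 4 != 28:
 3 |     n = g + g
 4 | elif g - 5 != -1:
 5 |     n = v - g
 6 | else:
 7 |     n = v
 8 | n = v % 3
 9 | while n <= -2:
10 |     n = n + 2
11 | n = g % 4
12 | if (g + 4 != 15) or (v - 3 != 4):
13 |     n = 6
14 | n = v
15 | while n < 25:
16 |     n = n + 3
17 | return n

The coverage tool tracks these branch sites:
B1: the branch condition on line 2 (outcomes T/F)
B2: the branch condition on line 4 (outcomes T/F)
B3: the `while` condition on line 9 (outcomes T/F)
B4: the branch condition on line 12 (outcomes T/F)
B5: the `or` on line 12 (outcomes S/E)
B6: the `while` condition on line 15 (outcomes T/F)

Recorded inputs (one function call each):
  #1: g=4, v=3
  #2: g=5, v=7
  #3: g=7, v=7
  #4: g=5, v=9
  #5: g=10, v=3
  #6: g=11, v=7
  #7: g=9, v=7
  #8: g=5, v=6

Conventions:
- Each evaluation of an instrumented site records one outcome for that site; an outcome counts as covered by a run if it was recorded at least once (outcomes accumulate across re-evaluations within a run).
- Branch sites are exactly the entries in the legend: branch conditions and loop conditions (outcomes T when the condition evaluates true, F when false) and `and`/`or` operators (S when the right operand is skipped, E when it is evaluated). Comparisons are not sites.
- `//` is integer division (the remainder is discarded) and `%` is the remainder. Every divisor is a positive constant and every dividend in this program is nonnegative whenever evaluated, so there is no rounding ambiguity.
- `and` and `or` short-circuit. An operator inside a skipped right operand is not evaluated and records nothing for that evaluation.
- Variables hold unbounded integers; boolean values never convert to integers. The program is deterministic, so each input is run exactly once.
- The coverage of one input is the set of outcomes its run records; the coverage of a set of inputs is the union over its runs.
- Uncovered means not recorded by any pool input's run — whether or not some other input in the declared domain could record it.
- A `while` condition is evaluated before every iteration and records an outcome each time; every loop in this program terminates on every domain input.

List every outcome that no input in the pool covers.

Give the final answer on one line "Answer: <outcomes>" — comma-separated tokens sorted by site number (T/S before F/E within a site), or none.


#1 (g=4, v=3) -> covered: B1=T, B3=F, B4=T, B5=S, B6=T, B6=F
#2 (g=5, v=7) -> covered: B1=F, B2=T, B3=F, B4=T, B5=S, B6=T, B6=F
#3 (g=7, v=7) -> covered: B1=F, B2=T, B3=F, B4=T, B5=S, B6=T, B6=F
#4 (g=5, v=9) -> covered: B1=T, B3=F, B4=T, B5=S, B6=T, B6=F
#5 (g=10, v=3) -> covered: B1=T, B3=F, B4=T, B5=S, B6=T, B6=F
#6 (g=11, v=7) -> covered: B1=F, B2=T, B3=F, B4=F, B5=E, B6=T, B6=F
#7 (g=9, v=7) -> covered: B1=F, B2=T, B3=F, B4=T, B5=S, B6=T, B6=F
#8 (g=5, v=6) -> covered: B1=T, B3=F, B4=T, B5=S, B6=T, B6=F
union over the pool: B1=T, B1=F, B2=T, B3=F, B4=T, B4=F, B5=S, B5=E, B6=T, B6=F
uncovered (2 of 12): B2=F, B3=T
Answer: B2=F, B3=T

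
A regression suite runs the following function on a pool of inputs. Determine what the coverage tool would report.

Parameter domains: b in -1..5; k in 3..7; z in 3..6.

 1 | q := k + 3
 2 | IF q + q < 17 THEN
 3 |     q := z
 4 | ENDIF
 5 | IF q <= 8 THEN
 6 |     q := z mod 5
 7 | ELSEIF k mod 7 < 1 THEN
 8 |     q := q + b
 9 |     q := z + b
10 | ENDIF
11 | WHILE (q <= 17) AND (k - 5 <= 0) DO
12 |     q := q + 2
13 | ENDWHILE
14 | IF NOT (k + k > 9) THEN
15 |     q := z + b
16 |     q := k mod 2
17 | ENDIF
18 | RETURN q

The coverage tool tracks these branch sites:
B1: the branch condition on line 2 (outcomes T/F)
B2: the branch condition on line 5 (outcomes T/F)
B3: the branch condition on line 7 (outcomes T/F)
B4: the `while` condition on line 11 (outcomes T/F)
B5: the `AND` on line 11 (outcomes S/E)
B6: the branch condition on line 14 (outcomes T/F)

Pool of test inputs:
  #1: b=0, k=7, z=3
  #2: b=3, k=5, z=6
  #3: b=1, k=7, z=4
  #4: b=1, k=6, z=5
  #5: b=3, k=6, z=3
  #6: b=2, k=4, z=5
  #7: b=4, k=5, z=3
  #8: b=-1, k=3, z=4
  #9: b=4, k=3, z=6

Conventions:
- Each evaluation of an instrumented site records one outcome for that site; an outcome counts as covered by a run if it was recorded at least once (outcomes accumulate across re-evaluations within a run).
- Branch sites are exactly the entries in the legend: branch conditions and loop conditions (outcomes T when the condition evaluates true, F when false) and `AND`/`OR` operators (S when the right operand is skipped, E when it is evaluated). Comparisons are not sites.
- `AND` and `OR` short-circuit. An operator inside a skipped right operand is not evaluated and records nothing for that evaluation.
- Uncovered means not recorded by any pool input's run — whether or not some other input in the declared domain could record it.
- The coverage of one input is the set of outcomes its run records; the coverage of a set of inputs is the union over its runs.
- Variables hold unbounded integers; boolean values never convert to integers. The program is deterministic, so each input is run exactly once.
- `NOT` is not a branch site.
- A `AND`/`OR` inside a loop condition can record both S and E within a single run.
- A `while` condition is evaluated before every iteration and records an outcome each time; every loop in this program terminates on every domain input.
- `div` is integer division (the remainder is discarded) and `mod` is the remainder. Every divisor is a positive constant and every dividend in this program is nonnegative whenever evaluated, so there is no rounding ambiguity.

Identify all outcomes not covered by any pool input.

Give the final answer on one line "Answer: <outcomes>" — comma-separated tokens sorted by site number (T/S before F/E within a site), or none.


input #1 (b=0, k=7, z=3): covers B1=F, B2=F, B3=T, B4=F, B5=E, B6=F
input #2 (b=3, k=5, z=6): covers B1=T, B2=T, B4=T, B4=F, B5=S, B5=E, B6=F
input #3 (b=1, k=7, z=4): covers B1=F, B2=F, B3=T, B4=F, B5=E, B6=F
input #4 (b=1, k=6, z=5): covers B1=F, B2=F, B3=F, B4=F, B5=E, B6=F
input #5 (b=3, k=6, z=3): covers B1=F, B2=F, B3=F, B4=F, B5=E, B6=F
input #6 (b=2, k=4, z=5): covers B1=T, B2=T, B4=T, B4=F, B5=S, B5=E, B6=T
input #7 (b=4, k=5, z=3): covers B1=T, B2=T, B4=T, B4=F, B5=S, B5=E, B6=F
input #8 (b=-1, k=3, z=4): covers B1=T, B2=T, B4=T, B4=F, B5=S, B5=E, B6=T
input #9 (b=4, k=3, z=6): covers B1=T, B2=T, B4=T, B4=F, B5=S, B5=E, B6=T
union over the pool: B1=T, B1=F, B2=T, B2=F, B3=T, B3=F, B4=T, B4=F, B5=S, B5=E, B6=T, B6=F
uncovered (0 of 12): none
Answer: none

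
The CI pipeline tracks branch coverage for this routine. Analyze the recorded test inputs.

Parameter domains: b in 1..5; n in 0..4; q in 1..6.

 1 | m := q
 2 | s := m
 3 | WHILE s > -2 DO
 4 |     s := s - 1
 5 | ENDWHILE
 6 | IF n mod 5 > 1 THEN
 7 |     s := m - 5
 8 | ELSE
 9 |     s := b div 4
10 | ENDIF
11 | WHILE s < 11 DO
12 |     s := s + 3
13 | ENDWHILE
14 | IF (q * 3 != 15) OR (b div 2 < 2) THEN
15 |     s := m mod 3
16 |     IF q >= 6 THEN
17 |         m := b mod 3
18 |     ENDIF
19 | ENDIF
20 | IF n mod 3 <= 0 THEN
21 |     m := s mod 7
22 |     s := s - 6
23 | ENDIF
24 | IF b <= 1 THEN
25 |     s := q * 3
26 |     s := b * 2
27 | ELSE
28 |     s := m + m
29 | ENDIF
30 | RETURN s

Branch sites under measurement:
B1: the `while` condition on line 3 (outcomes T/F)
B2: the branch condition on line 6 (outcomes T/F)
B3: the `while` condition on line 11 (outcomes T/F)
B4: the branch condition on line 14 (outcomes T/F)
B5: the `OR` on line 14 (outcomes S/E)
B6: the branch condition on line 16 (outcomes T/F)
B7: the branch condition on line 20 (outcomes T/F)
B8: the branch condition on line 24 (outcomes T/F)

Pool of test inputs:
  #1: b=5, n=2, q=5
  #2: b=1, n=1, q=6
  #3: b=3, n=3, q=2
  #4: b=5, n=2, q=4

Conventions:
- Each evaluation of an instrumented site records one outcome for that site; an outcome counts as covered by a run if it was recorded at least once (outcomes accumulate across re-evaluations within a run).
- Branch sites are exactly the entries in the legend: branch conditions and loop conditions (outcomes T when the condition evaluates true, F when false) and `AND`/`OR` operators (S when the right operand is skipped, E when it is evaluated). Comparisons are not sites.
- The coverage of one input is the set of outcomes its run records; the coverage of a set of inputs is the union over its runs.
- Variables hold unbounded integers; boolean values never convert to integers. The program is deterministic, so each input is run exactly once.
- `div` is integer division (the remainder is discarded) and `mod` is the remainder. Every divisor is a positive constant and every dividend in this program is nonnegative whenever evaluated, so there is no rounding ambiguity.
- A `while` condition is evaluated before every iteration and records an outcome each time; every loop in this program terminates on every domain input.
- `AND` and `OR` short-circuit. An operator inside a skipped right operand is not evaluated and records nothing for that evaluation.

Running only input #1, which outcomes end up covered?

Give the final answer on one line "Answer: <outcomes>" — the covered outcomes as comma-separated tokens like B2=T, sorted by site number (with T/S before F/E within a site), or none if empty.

Simulating input #1 (b=5, n=2, q=5) step by step:
  B1->T, B1->T, B1->T, B1->T, B1->T, B1->T, B1->T, B1->F, B2->T, B3->T
  B3->T, B3->T, B3->T, B3->F, B5->E, B4->F, B7->F, B8->F
collecting distinct outcomes: B1=T, B1=F, B2=T, B3=T, B3=F, B4=F, B5=E, B7=F, B8=F

Answer: B1=T, B1=F, B2=T, B3=T, B3=F, B4=F, B5=E, B7=F, B8=F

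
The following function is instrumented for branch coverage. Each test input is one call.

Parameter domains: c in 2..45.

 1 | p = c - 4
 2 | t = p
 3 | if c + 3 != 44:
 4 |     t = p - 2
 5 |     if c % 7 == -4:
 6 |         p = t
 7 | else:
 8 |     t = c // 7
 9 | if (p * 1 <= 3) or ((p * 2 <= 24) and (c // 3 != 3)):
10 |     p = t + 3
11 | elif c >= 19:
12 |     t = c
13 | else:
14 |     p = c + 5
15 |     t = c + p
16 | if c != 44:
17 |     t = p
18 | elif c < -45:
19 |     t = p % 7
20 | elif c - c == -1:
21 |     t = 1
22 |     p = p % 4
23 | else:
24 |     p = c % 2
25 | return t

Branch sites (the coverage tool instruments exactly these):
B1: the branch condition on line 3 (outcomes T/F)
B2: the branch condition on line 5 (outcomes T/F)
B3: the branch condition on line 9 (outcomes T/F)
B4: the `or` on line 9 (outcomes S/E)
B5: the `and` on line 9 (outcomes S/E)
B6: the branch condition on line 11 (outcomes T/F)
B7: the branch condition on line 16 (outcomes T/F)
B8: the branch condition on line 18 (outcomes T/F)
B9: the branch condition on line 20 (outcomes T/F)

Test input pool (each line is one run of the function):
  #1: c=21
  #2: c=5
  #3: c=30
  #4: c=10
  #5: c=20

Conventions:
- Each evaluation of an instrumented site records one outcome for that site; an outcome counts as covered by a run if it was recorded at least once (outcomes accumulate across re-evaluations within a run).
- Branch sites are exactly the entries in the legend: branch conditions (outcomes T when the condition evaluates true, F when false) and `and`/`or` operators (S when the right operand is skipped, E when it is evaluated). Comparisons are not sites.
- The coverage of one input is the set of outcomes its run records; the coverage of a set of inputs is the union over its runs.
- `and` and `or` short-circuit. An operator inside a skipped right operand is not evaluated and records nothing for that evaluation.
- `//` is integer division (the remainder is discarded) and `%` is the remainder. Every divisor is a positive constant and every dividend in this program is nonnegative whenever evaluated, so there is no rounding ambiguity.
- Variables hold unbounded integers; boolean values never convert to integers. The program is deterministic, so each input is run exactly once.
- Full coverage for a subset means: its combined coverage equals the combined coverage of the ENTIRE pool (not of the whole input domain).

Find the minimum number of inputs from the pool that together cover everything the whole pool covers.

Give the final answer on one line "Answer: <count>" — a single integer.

input #1 (c=21): events B1->T, B2->F, B4->E, B5->S, B3->F, B6->T, B7->T; covers B1=T, B2=F, B3=F, B4=E, B5=S, B6=T, B7=T
input #2 (c=5): events B1->T, B2->F, B4->S, B3->T, B7->T; covers B1=T, B2=F, B3=T, B4=S, B7=T
input #3 (c=30): events B1->T, B2->F, B4->E, B5->S, B3->F, B6->T, B7->T; covers B1=T, B2=F, B3=F, B4=E, B5=S, B6=T, B7=T
input #4 (c=10): events B1->T, B2->F, B4->E, B5->E, B3->F, B6->F, B7->T; covers B1=T, B2=F, B3=F, B4=E, B5=E, B6=F, B7=T
input #5 (c=20): events B1->T, B2->F, B4->E, B5->S, B3->F, B6->T, B7->T; covers B1=T, B2=F, B3=F, B4=E, B5=S, B6=T, B7=T
together the pool reaches 11 outcomes: B1=T, B2=F, B3=T, B3=F, B4=S, B4=E, B5=S, B5=E, B6=T, B6=F, B7=T
no size-1 subset reaches all 11 outcomes (best union: 7/11)
no size-2 subset reaches all 11 outcomes (best union: 9/11)
size 3: inputs {1, 2, 4} cover all 11 outcomes, and no lexicographically smaller subset of this size does

Answer: 3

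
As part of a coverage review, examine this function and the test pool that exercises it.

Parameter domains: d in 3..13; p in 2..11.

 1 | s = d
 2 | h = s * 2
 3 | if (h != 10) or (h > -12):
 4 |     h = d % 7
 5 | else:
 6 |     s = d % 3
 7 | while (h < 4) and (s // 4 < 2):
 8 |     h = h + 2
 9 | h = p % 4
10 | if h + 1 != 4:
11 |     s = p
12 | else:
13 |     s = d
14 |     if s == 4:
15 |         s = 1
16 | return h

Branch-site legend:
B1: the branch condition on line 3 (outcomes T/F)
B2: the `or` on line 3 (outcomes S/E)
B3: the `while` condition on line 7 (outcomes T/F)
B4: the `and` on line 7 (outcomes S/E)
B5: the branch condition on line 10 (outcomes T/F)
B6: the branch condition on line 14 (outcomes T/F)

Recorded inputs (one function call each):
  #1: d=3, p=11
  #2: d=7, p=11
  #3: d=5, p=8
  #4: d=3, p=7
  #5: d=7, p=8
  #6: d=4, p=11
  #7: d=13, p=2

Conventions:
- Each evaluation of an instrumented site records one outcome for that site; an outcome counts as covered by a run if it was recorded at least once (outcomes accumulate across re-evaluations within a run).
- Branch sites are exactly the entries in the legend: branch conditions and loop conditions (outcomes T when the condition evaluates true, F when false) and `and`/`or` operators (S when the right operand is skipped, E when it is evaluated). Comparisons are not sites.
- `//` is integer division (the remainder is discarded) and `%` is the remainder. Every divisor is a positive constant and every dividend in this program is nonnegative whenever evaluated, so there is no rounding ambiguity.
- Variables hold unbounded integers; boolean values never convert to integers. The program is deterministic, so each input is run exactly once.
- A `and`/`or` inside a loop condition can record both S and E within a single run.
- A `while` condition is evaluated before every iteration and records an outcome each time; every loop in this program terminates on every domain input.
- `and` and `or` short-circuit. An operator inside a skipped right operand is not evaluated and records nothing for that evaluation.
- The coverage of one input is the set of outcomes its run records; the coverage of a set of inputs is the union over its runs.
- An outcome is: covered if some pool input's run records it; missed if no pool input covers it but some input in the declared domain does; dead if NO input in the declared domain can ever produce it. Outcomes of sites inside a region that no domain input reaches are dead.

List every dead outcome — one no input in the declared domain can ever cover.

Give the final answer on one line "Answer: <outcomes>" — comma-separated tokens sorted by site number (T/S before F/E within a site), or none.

checking every outcome against all 110 domain inputs:
  B1=F: zero occurrences over every domain input -> dead
  reachable outcomes have witnesses, e.g. B1=T (e.g. d=3, p=2), B2=S (e.g. d=3, p=2), B2=E (e.g. d=5, p=2), B3=T (e.g. d=3, p=2)

Answer: B1=F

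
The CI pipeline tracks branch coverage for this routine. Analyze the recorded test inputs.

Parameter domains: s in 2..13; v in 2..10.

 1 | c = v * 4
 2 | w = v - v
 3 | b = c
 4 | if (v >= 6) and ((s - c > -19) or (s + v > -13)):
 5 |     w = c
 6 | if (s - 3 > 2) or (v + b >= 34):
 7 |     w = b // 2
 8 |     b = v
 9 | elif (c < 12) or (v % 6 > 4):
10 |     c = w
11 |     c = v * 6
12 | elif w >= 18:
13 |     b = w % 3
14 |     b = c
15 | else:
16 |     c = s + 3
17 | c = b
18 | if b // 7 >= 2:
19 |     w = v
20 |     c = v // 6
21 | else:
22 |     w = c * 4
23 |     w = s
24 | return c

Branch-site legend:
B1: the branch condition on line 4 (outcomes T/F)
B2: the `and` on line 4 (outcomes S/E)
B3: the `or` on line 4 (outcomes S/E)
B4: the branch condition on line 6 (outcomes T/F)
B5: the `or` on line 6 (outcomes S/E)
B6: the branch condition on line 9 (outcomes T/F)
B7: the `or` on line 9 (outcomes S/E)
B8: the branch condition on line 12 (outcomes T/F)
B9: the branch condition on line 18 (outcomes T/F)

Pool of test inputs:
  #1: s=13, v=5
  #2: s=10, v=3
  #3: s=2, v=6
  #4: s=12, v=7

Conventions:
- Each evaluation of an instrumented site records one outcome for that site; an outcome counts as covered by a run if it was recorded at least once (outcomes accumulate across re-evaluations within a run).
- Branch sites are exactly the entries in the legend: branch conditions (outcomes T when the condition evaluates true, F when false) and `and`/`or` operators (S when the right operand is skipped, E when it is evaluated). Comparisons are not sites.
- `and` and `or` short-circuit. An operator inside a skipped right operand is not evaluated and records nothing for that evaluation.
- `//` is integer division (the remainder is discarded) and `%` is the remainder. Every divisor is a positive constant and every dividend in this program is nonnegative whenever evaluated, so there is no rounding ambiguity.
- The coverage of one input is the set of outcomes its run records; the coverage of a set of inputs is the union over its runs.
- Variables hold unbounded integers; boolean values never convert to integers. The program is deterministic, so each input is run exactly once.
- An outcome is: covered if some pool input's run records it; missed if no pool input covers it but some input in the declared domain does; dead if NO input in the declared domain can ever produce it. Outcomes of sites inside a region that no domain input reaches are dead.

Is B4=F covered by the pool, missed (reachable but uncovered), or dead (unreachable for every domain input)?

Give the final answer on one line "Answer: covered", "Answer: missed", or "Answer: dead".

B4=F is recorded by pool input(s) 3 -> covered

Answer: covered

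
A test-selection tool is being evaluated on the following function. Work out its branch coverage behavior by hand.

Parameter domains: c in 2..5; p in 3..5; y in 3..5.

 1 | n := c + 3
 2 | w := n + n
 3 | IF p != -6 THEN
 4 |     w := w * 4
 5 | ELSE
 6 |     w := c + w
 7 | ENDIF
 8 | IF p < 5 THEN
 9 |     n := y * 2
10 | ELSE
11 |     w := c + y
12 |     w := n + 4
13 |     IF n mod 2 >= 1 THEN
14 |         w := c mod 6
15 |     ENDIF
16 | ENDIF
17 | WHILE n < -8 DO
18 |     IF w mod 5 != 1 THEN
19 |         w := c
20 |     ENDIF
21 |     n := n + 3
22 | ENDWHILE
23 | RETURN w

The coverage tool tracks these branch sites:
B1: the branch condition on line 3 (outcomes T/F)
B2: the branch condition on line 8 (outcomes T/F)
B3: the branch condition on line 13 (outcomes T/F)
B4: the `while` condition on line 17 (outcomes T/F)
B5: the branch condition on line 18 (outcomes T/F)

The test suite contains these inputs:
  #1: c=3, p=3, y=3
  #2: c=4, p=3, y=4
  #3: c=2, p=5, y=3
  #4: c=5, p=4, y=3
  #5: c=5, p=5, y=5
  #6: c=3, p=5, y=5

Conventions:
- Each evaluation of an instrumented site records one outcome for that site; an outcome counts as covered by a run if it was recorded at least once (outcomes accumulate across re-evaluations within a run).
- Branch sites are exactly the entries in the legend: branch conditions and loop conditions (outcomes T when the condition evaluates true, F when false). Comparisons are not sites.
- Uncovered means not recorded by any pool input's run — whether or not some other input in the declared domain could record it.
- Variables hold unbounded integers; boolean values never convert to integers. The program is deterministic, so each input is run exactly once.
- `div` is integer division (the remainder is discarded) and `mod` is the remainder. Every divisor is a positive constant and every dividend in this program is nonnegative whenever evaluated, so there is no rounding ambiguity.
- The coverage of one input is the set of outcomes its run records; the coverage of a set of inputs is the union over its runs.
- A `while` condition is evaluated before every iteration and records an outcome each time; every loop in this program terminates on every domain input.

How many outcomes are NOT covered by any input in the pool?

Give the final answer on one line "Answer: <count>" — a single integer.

test 1 (c=3, p=3, y=3) fires B1->T, B2->T, B4->F; hits B1=T, B2=T, B4=F
test 2 (c=4, p=3, y=4) fires B1->T, B2->T, B4->F; hits B1=T, B2=T, B4=F
test 3 (c=2, p=5, y=3) fires B1->T, B2->F, B3->T, B4->F; hits B1=T, B2=F, B3=T, B4=F
test 4 (c=5, p=4, y=3) fires B1->T, B2->T, B4->F; hits B1=T, B2=T, B4=F
test 5 (c=5, p=5, y=5) fires B1->T, B2->F, B3->F, B4->F; hits B1=T, B2=F, B3=F, B4=F
test 6 (c=3, p=5, y=5) fires B1->T, B2->F, B3->F, B4->F; hits B1=T, B2=F, B3=F, B4=F
union over the pool: B1=T, B2=T, B2=F, B3=T, B3=F, B4=F
uncovered (4 of 10): B1=F, B4=T, B5=T, B5=F

Answer: 4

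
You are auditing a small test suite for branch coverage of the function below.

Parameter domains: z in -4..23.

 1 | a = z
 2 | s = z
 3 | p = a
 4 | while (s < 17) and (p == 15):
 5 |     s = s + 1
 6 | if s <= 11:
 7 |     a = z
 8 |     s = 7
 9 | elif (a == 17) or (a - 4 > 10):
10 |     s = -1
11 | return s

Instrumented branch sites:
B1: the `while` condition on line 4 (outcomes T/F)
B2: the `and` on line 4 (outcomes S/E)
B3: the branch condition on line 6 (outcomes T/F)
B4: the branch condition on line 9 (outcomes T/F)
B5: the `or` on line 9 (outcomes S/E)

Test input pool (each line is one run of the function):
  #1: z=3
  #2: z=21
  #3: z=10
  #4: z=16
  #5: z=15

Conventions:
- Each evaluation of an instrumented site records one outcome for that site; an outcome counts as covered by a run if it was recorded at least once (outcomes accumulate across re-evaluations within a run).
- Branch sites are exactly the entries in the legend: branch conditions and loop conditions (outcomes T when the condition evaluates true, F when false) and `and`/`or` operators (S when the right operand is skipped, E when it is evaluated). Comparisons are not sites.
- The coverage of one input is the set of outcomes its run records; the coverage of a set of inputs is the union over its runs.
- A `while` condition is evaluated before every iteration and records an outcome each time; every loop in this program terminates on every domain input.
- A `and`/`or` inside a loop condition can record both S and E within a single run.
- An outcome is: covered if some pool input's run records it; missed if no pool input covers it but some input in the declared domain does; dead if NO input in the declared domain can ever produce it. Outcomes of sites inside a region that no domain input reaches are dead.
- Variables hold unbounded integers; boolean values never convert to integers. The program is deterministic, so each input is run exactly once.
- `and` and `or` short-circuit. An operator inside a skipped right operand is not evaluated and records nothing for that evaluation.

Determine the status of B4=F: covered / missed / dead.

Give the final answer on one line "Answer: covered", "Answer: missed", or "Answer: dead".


no pool input records B4=F
but domain input (z=12) does record it -> reachable, so missed
Answer: missed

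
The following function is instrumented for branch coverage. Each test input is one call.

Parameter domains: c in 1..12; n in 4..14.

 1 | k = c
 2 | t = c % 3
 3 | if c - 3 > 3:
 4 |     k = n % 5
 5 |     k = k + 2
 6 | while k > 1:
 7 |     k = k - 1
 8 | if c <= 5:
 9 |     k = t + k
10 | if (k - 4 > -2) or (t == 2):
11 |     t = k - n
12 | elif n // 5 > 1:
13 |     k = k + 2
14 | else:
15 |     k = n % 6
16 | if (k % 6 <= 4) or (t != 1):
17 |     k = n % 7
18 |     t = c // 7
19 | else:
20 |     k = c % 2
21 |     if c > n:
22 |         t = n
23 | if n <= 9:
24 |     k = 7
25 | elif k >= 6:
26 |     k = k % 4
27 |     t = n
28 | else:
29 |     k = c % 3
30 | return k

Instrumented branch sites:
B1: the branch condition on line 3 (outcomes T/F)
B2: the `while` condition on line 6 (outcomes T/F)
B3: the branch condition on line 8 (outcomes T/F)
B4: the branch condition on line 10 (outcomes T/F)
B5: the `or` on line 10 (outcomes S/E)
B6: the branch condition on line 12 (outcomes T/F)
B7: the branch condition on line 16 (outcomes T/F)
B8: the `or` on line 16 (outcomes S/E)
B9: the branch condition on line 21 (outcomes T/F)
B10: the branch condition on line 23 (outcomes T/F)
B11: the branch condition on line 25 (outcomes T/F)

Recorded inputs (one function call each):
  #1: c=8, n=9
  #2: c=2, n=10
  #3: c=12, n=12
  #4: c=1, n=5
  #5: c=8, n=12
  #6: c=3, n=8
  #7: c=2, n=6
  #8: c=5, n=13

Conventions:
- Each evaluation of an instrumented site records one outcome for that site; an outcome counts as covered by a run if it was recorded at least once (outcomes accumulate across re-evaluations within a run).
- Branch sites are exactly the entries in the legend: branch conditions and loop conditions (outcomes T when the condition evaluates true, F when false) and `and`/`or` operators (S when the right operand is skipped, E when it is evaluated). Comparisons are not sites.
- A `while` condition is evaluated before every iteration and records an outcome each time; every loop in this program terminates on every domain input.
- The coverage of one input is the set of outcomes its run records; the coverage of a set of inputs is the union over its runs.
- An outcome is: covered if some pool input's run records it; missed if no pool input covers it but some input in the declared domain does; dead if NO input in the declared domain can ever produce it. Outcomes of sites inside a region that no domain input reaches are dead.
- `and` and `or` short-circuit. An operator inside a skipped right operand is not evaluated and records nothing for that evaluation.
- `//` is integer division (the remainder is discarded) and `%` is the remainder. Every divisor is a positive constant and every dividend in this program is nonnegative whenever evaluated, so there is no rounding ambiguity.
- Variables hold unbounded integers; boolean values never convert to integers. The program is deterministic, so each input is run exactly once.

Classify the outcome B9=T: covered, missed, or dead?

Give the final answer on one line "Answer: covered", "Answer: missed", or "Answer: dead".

no pool input records B9=T
but domain input (c=7, n=5) does record it -> reachable, so missed

Answer: missed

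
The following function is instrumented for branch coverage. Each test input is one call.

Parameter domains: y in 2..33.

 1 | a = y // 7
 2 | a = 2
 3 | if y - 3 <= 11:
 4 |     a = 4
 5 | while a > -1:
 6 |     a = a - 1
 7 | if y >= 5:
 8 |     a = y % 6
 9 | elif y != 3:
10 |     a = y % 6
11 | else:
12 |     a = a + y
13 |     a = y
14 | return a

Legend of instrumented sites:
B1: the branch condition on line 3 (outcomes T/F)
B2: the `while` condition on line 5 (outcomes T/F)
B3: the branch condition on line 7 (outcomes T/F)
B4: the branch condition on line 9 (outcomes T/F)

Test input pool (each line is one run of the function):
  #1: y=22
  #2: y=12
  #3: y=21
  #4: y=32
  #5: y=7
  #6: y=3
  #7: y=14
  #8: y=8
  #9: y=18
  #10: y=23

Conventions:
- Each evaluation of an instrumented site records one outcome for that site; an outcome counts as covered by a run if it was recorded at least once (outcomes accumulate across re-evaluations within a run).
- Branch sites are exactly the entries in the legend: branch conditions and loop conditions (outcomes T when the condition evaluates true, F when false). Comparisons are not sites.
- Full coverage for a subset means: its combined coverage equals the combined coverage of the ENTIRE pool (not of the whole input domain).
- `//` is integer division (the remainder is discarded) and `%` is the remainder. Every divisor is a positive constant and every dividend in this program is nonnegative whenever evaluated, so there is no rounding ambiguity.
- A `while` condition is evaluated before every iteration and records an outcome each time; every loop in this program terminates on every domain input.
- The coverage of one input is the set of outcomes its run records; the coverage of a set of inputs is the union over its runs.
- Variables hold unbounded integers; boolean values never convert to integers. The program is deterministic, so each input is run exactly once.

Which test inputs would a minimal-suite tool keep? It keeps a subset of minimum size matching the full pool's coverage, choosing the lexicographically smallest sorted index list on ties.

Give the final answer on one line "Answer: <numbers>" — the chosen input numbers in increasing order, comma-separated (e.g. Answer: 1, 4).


input #1 (y=22): events B1->F, B2->T, B2->T, B2->T, B2->F, B3->T; covers B1=F, B2=T, B2=F, B3=T
input #2 (y=12): events B1->T, B2->T, B2->T, B2->T, B2->T, B2->T, B2->F, B3->T; covers B1=T, B2=T, B2=F, B3=T
input #3 (y=21): events B1->F, B2->T, B2->T, B2->T, B2->F, B3->T; covers B1=F, B2=T, B2=F, B3=T
input #4 (y=32): events B1->F, B2->T, B2->T, B2->T, B2->F, B3->T; covers B1=F, B2=T, B2=F, B3=T
input #5 (y=7): events B1->T, B2->T, B2->T, B2->T, B2->T, B2->T, B2->F, B3->T; covers B1=T, B2=T, B2=F, B3=T
input #6 (y=3): events B1->T, B2->T, B2->T, B2->T, B2->T, B2->T, B2->F, B3->F, B4->F; covers B1=T, B2=T, B2=F, B3=F, B4=F
input #7 (y=14): events B1->T, B2->T, B2->T, B2->T, B2->T, B2->T, B2->F, B3->T; covers B1=T, B2=T, B2=F, B3=T
input #8 (y=8): events B1->T, B2->T, B2->T, B2->T, B2->T, B2->T, B2->F, B3->T; covers B1=T, B2=T, B2=F, B3=T
input #9 (y=18): events B1->F, B2->T, B2->T, B2->T, B2->F, B3->T; covers B1=F, B2=T, B2=F, B3=T
input #10 (y=23): events B1->F, B2->T, B2->T, B2->T, B2->F, B3->T; covers B1=F, B2=T, B2=F, B3=T
pool-wide coverage (7 outcomes): B1=T, B1=F, B2=T, B2=F, B3=T, B3=F, B4=F
no size-1 subset reaches all 7 outcomes (best union: 5/7)
the canonical winner is {1, 6}: size 2, full 7-outcome coverage, earliest index list among size-2 covers
Answer: 1, 6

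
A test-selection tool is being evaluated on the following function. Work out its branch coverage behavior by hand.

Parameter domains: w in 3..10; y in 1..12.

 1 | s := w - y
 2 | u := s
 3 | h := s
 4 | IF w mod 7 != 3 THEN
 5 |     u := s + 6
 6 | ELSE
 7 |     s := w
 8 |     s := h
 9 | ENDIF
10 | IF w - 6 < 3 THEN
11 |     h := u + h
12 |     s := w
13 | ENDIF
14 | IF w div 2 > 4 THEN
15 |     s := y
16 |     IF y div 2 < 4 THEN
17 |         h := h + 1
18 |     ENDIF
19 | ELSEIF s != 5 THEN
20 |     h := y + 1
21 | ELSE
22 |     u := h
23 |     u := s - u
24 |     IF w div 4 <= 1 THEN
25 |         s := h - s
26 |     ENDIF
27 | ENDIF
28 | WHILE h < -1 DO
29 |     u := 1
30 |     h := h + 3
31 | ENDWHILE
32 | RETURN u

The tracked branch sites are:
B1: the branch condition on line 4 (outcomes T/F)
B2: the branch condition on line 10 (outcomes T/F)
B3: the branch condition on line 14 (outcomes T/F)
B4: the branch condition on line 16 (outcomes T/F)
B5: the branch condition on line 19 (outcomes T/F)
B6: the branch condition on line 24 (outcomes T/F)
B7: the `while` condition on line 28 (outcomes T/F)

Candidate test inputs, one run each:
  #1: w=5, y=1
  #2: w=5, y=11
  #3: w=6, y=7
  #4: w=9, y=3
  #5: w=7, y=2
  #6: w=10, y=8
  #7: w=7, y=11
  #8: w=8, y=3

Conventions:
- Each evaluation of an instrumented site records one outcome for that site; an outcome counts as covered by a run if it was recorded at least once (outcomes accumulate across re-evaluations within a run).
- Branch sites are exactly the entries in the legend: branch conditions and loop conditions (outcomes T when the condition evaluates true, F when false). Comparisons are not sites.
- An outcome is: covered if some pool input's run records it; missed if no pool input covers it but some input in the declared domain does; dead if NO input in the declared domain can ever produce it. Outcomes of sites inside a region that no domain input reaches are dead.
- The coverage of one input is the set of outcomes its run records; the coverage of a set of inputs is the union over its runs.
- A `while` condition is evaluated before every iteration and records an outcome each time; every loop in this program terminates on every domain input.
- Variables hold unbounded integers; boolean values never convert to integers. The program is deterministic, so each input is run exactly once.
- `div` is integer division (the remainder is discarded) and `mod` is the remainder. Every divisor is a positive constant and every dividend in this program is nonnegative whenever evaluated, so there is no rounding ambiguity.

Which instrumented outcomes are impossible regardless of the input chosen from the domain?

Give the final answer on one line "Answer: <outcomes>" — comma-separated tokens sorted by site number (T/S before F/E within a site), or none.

sweeping the full domain (96 inputs) for each outcome:
  reachable outcomes have witnesses, e.g. B1=T (e.g. w=4, y=1), B1=F (e.g. w=3, y=1), B2=T (e.g. w=3, y=1), B2=F (e.g. w=9, y=1)

Answer: none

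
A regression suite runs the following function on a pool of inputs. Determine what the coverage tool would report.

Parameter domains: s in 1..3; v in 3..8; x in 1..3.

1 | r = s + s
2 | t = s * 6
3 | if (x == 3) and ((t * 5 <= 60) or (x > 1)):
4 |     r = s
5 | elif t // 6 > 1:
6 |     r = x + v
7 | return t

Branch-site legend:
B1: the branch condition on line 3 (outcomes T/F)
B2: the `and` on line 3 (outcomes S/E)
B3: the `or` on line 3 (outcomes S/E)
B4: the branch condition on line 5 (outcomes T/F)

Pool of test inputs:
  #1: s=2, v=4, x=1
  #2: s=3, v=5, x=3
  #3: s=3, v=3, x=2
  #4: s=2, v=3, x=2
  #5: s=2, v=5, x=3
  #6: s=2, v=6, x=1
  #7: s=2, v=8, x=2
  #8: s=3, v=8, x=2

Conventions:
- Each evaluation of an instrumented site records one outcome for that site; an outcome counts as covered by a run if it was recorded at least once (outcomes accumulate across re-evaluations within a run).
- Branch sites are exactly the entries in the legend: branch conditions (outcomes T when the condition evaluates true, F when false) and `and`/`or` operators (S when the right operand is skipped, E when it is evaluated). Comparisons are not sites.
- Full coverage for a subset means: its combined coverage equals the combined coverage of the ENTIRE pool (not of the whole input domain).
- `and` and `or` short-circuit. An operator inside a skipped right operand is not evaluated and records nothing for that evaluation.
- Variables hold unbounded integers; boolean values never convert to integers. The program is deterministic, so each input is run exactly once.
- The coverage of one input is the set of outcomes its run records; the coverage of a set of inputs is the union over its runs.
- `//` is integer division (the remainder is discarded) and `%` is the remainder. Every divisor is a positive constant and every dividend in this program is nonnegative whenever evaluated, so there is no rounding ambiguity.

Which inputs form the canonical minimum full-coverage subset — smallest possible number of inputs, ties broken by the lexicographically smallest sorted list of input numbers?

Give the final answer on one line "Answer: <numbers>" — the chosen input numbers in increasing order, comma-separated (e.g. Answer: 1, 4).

#1 (s=2, v=4, x=1) -> B2->S, B1->F, B4->T; covered: B1=F, B2=S, B4=T
#2 (s=3, v=5, x=3) -> B2->E, B3->E, B1->T; covered: B1=T, B2=E, B3=E
#3 (s=3, v=3, x=2) -> B2->S, B1->F, B4->T; covered: B1=F, B2=S, B4=T
#4 (s=2, v=3, x=2) -> B2->S, B1->F, B4->T; covered: B1=F, B2=S, B4=T
#5 (s=2, v=5, x=3) -> B2->E, B3->S, B1->T; covered: B1=T, B2=E, B3=S
#6 (s=2, v=6, x=1) -> B2->S, B1->F, B4->T; covered: B1=F, B2=S, B4=T
#7 (s=2, v=8, x=2) -> B2->S, B1->F, B4->T; covered: B1=F, B2=S, B4=T
#8 (s=3, v=8, x=2) -> B2->S, B1->F, B4->T; covered: B1=F, B2=S, B4=T
union over all inputs: B1=T, B1=F, B2=S, B2=E, B3=S, B3=E, B4=T (7 outcomes)
every size-1 subset falls short of the 7 outcomes (best: 3/7)
every size-2 subset falls short of the 7 outcomes (best: 6/7)
at size 3, {1, 2, 5} reaches all 7 outcomes; every lexicographically earlier size-3 subset fails

Answer: 1, 2, 5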